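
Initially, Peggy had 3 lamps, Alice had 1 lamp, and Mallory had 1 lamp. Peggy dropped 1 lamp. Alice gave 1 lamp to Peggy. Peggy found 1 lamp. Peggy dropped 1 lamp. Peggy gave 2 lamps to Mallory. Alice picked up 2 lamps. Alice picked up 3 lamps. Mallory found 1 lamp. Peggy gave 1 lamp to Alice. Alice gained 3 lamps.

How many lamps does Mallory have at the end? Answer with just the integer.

Answer: 4

Derivation:
Tracking counts step by step:
Start: Peggy=3, Alice=1, Mallory=1
Event 1 (Peggy -1): Peggy: 3 -> 2. State: Peggy=2, Alice=1, Mallory=1
Event 2 (Alice -> Peggy, 1): Alice: 1 -> 0, Peggy: 2 -> 3. State: Peggy=3, Alice=0, Mallory=1
Event 3 (Peggy +1): Peggy: 3 -> 4. State: Peggy=4, Alice=0, Mallory=1
Event 4 (Peggy -1): Peggy: 4 -> 3. State: Peggy=3, Alice=0, Mallory=1
Event 5 (Peggy -> Mallory, 2): Peggy: 3 -> 1, Mallory: 1 -> 3. State: Peggy=1, Alice=0, Mallory=3
Event 6 (Alice +2): Alice: 0 -> 2. State: Peggy=1, Alice=2, Mallory=3
Event 7 (Alice +3): Alice: 2 -> 5. State: Peggy=1, Alice=5, Mallory=3
Event 8 (Mallory +1): Mallory: 3 -> 4. State: Peggy=1, Alice=5, Mallory=4
Event 9 (Peggy -> Alice, 1): Peggy: 1 -> 0, Alice: 5 -> 6. State: Peggy=0, Alice=6, Mallory=4
Event 10 (Alice +3): Alice: 6 -> 9. State: Peggy=0, Alice=9, Mallory=4

Mallory's final count: 4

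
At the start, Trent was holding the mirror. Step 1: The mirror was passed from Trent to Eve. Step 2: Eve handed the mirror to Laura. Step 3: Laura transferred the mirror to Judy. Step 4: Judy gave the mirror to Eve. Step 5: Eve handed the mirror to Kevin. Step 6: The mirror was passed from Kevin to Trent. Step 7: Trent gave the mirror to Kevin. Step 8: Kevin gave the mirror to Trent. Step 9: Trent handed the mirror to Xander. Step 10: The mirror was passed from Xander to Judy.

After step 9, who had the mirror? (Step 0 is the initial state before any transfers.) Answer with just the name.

Tracking the mirror holder through step 9:
After step 0 (start): Trent
After step 1: Eve
After step 2: Laura
After step 3: Judy
After step 4: Eve
After step 5: Kevin
After step 6: Trent
After step 7: Kevin
After step 8: Trent
After step 9: Xander

At step 9, the holder is Xander.

Answer: Xander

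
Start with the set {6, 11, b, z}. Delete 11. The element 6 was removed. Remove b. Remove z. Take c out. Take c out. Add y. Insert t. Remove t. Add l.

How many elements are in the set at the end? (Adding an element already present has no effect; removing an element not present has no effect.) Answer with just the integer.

Answer: 2

Derivation:
Tracking the set through each operation:
Start: {11, 6, b, z}
Event 1 (remove 11): removed. Set: {6, b, z}
Event 2 (remove 6): removed. Set: {b, z}
Event 3 (remove b): removed. Set: {z}
Event 4 (remove z): removed. Set: {}
Event 5 (remove c): not present, no change. Set: {}
Event 6 (remove c): not present, no change. Set: {}
Event 7 (add y): added. Set: {y}
Event 8 (add t): added. Set: {t, y}
Event 9 (remove t): removed. Set: {y}
Event 10 (add l): added. Set: {l, y}

Final set: {l, y} (size 2)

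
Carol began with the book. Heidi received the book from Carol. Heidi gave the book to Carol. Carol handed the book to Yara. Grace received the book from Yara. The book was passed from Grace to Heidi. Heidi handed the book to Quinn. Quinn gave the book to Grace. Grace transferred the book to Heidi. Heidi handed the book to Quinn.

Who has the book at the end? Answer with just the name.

Answer: Quinn

Derivation:
Tracking the book through each event:
Start: Carol has the book.
After event 1: Heidi has the book.
After event 2: Carol has the book.
After event 3: Yara has the book.
After event 4: Grace has the book.
After event 5: Heidi has the book.
After event 6: Quinn has the book.
After event 7: Grace has the book.
After event 8: Heidi has the book.
After event 9: Quinn has the book.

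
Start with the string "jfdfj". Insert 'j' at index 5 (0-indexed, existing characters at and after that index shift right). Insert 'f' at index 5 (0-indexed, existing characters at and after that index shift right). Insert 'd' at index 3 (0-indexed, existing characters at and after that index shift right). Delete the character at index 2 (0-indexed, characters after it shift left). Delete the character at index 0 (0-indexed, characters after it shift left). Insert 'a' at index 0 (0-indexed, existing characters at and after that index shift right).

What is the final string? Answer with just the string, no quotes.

Applying each edit step by step:
Start: "jfdfj"
Op 1 (insert 'j' at idx 5): "jfdfj" -> "jfdfjj"
Op 2 (insert 'f' at idx 5): "jfdfjj" -> "jfdfjfj"
Op 3 (insert 'd' at idx 3): "jfdfjfj" -> "jfddfjfj"
Op 4 (delete idx 2 = 'd'): "jfddfjfj" -> "jfdfjfj"
Op 5 (delete idx 0 = 'j'): "jfdfjfj" -> "fdfjfj"
Op 6 (insert 'a' at idx 0): "fdfjfj" -> "afdfjfj"

Answer: afdfjfj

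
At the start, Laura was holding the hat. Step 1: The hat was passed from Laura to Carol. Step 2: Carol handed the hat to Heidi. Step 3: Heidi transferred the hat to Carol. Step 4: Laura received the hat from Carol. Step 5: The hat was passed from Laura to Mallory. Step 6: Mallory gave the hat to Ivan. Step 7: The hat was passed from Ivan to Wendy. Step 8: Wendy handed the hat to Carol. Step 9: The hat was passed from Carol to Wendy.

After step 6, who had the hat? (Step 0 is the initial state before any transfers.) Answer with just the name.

Answer: Ivan

Derivation:
Tracking the hat holder through step 6:
After step 0 (start): Laura
After step 1: Carol
After step 2: Heidi
After step 3: Carol
After step 4: Laura
After step 5: Mallory
After step 6: Ivan

At step 6, the holder is Ivan.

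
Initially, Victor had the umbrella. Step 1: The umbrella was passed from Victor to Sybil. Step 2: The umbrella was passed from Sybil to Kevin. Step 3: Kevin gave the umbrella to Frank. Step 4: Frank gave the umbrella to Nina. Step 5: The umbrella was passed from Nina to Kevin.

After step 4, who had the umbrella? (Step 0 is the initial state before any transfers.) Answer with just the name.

Tracking the umbrella holder through step 4:
After step 0 (start): Victor
After step 1: Sybil
After step 2: Kevin
After step 3: Frank
After step 4: Nina

At step 4, the holder is Nina.

Answer: Nina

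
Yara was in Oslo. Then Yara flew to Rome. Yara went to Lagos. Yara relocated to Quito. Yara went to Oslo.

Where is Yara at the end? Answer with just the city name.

Tracking Yara's location:
Start: Yara is in Oslo.
After move 1: Oslo -> Rome. Yara is in Rome.
After move 2: Rome -> Lagos. Yara is in Lagos.
After move 3: Lagos -> Quito. Yara is in Quito.
After move 4: Quito -> Oslo. Yara is in Oslo.

Answer: Oslo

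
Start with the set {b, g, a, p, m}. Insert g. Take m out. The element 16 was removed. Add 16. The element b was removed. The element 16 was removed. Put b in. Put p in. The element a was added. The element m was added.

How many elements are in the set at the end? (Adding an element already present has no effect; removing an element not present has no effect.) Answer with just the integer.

Answer: 5

Derivation:
Tracking the set through each operation:
Start: {a, b, g, m, p}
Event 1 (add g): already present, no change. Set: {a, b, g, m, p}
Event 2 (remove m): removed. Set: {a, b, g, p}
Event 3 (remove 16): not present, no change. Set: {a, b, g, p}
Event 4 (add 16): added. Set: {16, a, b, g, p}
Event 5 (remove b): removed. Set: {16, a, g, p}
Event 6 (remove 16): removed. Set: {a, g, p}
Event 7 (add b): added. Set: {a, b, g, p}
Event 8 (add p): already present, no change. Set: {a, b, g, p}
Event 9 (add a): already present, no change. Set: {a, b, g, p}
Event 10 (add m): added. Set: {a, b, g, m, p}

Final set: {a, b, g, m, p} (size 5)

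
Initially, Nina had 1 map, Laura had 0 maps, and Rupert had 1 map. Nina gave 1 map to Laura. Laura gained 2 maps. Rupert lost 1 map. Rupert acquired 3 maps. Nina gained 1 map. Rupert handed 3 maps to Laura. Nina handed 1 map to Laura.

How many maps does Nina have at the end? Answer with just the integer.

Tracking counts step by step:
Start: Nina=1, Laura=0, Rupert=1
Event 1 (Nina -> Laura, 1): Nina: 1 -> 0, Laura: 0 -> 1. State: Nina=0, Laura=1, Rupert=1
Event 2 (Laura +2): Laura: 1 -> 3. State: Nina=0, Laura=3, Rupert=1
Event 3 (Rupert -1): Rupert: 1 -> 0. State: Nina=0, Laura=3, Rupert=0
Event 4 (Rupert +3): Rupert: 0 -> 3. State: Nina=0, Laura=3, Rupert=3
Event 5 (Nina +1): Nina: 0 -> 1. State: Nina=1, Laura=3, Rupert=3
Event 6 (Rupert -> Laura, 3): Rupert: 3 -> 0, Laura: 3 -> 6. State: Nina=1, Laura=6, Rupert=0
Event 7 (Nina -> Laura, 1): Nina: 1 -> 0, Laura: 6 -> 7. State: Nina=0, Laura=7, Rupert=0

Nina's final count: 0

Answer: 0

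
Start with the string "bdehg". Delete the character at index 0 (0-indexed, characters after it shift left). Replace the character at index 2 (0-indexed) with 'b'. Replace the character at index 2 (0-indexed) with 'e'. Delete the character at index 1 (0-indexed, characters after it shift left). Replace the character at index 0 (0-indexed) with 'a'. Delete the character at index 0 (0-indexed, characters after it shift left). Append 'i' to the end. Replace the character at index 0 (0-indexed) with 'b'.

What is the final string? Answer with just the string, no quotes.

Applying each edit step by step:
Start: "bdehg"
Op 1 (delete idx 0 = 'b'): "bdehg" -> "dehg"
Op 2 (replace idx 2: 'h' -> 'b'): "dehg" -> "debg"
Op 3 (replace idx 2: 'b' -> 'e'): "debg" -> "deeg"
Op 4 (delete idx 1 = 'e'): "deeg" -> "deg"
Op 5 (replace idx 0: 'd' -> 'a'): "deg" -> "aeg"
Op 6 (delete idx 0 = 'a'): "aeg" -> "eg"
Op 7 (append 'i'): "eg" -> "egi"
Op 8 (replace idx 0: 'e' -> 'b'): "egi" -> "bgi"

Answer: bgi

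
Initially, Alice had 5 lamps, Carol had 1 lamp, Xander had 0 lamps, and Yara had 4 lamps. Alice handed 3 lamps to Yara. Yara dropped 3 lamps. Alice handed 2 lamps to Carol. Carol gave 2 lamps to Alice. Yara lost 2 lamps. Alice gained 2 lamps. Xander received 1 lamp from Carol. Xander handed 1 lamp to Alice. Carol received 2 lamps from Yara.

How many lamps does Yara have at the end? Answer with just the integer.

Tracking counts step by step:
Start: Alice=5, Carol=1, Xander=0, Yara=4
Event 1 (Alice -> Yara, 3): Alice: 5 -> 2, Yara: 4 -> 7. State: Alice=2, Carol=1, Xander=0, Yara=7
Event 2 (Yara -3): Yara: 7 -> 4. State: Alice=2, Carol=1, Xander=0, Yara=4
Event 3 (Alice -> Carol, 2): Alice: 2 -> 0, Carol: 1 -> 3. State: Alice=0, Carol=3, Xander=0, Yara=4
Event 4 (Carol -> Alice, 2): Carol: 3 -> 1, Alice: 0 -> 2. State: Alice=2, Carol=1, Xander=0, Yara=4
Event 5 (Yara -2): Yara: 4 -> 2. State: Alice=2, Carol=1, Xander=0, Yara=2
Event 6 (Alice +2): Alice: 2 -> 4. State: Alice=4, Carol=1, Xander=0, Yara=2
Event 7 (Carol -> Xander, 1): Carol: 1 -> 0, Xander: 0 -> 1. State: Alice=4, Carol=0, Xander=1, Yara=2
Event 8 (Xander -> Alice, 1): Xander: 1 -> 0, Alice: 4 -> 5. State: Alice=5, Carol=0, Xander=0, Yara=2
Event 9 (Yara -> Carol, 2): Yara: 2 -> 0, Carol: 0 -> 2. State: Alice=5, Carol=2, Xander=0, Yara=0

Yara's final count: 0

Answer: 0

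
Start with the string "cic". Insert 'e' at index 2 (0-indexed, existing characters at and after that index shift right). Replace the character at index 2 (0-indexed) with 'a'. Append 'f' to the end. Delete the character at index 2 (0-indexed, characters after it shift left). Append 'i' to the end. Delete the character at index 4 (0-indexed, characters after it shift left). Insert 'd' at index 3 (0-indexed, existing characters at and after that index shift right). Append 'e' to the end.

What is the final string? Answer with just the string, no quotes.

Applying each edit step by step:
Start: "cic"
Op 1 (insert 'e' at idx 2): "cic" -> "ciec"
Op 2 (replace idx 2: 'e' -> 'a'): "ciec" -> "ciac"
Op 3 (append 'f'): "ciac" -> "ciacf"
Op 4 (delete idx 2 = 'a'): "ciacf" -> "cicf"
Op 5 (append 'i'): "cicf" -> "cicfi"
Op 6 (delete idx 4 = 'i'): "cicfi" -> "cicf"
Op 7 (insert 'd' at idx 3): "cicf" -> "cicdf"
Op 8 (append 'e'): "cicdf" -> "cicdfe"

Answer: cicdfe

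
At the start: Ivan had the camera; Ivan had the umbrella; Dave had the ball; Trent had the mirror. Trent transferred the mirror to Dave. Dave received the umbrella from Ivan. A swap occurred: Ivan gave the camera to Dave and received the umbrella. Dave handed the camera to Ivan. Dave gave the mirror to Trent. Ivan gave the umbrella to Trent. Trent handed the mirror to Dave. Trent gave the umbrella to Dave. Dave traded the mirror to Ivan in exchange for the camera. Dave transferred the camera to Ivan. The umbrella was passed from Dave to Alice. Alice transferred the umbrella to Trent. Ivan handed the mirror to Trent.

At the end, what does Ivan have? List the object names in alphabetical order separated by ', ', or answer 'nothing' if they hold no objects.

Answer: camera

Derivation:
Tracking all object holders:
Start: camera:Ivan, umbrella:Ivan, ball:Dave, mirror:Trent
Event 1 (give mirror: Trent -> Dave). State: camera:Ivan, umbrella:Ivan, ball:Dave, mirror:Dave
Event 2 (give umbrella: Ivan -> Dave). State: camera:Ivan, umbrella:Dave, ball:Dave, mirror:Dave
Event 3 (swap camera<->umbrella: now camera:Dave, umbrella:Ivan). State: camera:Dave, umbrella:Ivan, ball:Dave, mirror:Dave
Event 4 (give camera: Dave -> Ivan). State: camera:Ivan, umbrella:Ivan, ball:Dave, mirror:Dave
Event 5 (give mirror: Dave -> Trent). State: camera:Ivan, umbrella:Ivan, ball:Dave, mirror:Trent
Event 6 (give umbrella: Ivan -> Trent). State: camera:Ivan, umbrella:Trent, ball:Dave, mirror:Trent
Event 7 (give mirror: Trent -> Dave). State: camera:Ivan, umbrella:Trent, ball:Dave, mirror:Dave
Event 8 (give umbrella: Trent -> Dave). State: camera:Ivan, umbrella:Dave, ball:Dave, mirror:Dave
Event 9 (swap mirror<->camera: now mirror:Ivan, camera:Dave). State: camera:Dave, umbrella:Dave, ball:Dave, mirror:Ivan
Event 10 (give camera: Dave -> Ivan). State: camera:Ivan, umbrella:Dave, ball:Dave, mirror:Ivan
Event 11 (give umbrella: Dave -> Alice). State: camera:Ivan, umbrella:Alice, ball:Dave, mirror:Ivan
Event 12 (give umbrella: Alice -> Trent). State: camera:Ivan, umbrella:Trent, ball:Dave, mirror:Ivan
Event 13 (give mirror: Ivan -> Trent). State: camera:Ivan, umbrella:Trent, ball:Dave, mirror:Trent

Final state: camera:Ivan, umbrella:Trent, ball:Dave, mirror:Trent
Ivan holds: camera.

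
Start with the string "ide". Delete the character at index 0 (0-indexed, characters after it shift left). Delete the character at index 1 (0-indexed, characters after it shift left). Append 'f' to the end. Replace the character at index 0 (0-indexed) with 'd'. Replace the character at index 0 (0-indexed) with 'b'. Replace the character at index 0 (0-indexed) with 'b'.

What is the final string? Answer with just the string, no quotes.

Answer: bf

Derivation:
Applying each edit step by step:
Start: "ide"
Op 1 (delete idx 0 = 'i'): "ide" -> "de"
Op 2 (delete idx 1 = 'e'): "de" -> "d"
Op 3 (append 'f'): "d" -> "df"
Op 4 (replace idx 0: 'd' -> 'd'): "df" -> "df"
Op 5 (replace idx 0: 'd' -> 'b'): "df" -> "bf"
Op 6 (replace idx 0: 'b' -> 'b'): "bf" -> "bf"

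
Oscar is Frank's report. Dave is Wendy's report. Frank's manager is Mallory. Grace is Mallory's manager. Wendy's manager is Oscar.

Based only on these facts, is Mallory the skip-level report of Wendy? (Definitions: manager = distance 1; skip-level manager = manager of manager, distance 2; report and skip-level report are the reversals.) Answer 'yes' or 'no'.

Reconstructing the manager chain from the given facts:
  Grace -> Mallory -> Frank -> Oscar -> Wendy -> Dave
(each arrow means 'manager of the next')
Positions in the chain (0 = top):
  position of Grace: 0
  position of Mallory: 1
  position of Frank: 2
  position of Oscar: 3
  position of Wendy: 4
  position of Dave: 5

Mallory is at position 1, Wendy is at position 4; signed distance (j - i) = 3.
'skip-level report' requires j - i = -2. Actual distance is 3, so the relation does NOT hold.

Answer: no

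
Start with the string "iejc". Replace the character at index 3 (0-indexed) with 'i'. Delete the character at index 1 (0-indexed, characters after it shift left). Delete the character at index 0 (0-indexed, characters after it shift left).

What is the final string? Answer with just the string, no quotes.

Applying each edit step by step:
Start: "iejc"
Op 1 (replace idx 3: 'c' -> 'i'): "iejc" -> "ieji"
Op 2 (delete idx 1 = 'e'): "ieji" -> "iji"
Op 3 (delete idx 0 = 'i'): "iji" -> "ji"

Answer: ji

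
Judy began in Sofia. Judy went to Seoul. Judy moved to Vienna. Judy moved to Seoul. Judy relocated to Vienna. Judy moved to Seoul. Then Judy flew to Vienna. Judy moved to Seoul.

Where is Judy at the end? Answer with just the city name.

Tracking Judy's location:
Start: Judy is in Sofia.
After move 1: Sofia -> Seoul. Judy is in Seoul.
After move 2: Seoul -> Vienna. Judy is in Vienna.
After move 3: Vienna -> Seoul. Judy is in Seoul.
After move 4: Seoul -> Vienna. Judy is in Vienna.
After move 5: Vienna -> Seoul. Judy is in Seoul.
After move 6: Seoul -> Vienna. Judy is in Vienna.
After move 7: Vienna -> Seoul. Judy is in Seoul.

Answer: Seoul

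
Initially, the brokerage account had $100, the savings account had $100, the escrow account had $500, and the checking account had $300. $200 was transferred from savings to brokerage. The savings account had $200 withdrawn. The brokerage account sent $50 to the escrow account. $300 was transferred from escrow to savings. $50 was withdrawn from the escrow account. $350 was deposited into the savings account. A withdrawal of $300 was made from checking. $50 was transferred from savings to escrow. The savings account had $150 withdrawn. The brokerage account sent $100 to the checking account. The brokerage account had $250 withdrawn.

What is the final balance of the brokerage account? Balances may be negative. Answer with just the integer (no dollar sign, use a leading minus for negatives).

Answer: -100

Derivation:
Tracking account balances step by step:
Start: brokerage=100, savings=100, escrow=500, checking=300
Event 1 (transfer 200 savings -> brokerage): savings: 100 - 200 = -100, brokerage: 100 + 200 = 300. Balances: brokerage=300, savings=-100, escrow=500, checking=300
Event 2 (withdraw 200 from savings): savings: -100 - 200 = -300. Balances: brokerage=300, savings=-300, escrow=500, checking=300
Event 3 (transfer 50 brokerage -> escrow): brokerage: 300 - 50 = 250, escrow: 500 + 50 = 550. Balances: brokerage=250, savings=-300, escrow=550, checking=300
Event 4 (transfer 300 escrow -> savings): escrow: 550 - 300 = 250, savings: -300 + 300 = 0. Balances: brokerage=250, savings=0, escrow=250, checking=300
Event 5 (withdraw 50 from escrow): escrow: 250 - 50 = 200. Balances: brokerage=250, savings=0, escrow=200, checking=300
Event 6 (deposit 350 to savings): savings: 0 + 350 = 350. Balances: brokerage=250, savings=350, escrow=200, checking=300
Event 7 (withdraw 300 from checking): checking: 300 - 300 = 0. Balances: brokerage=250, savings=350, escrow=200, checking=0
Event 8 (transfer 50 savings -> escrow): savings: 350 - 50 = 300, escrow: 200 + 50 = 250. Balances: brokerage=250, savings=300, escrow=250, checking=0
Event 9 (withdraw 150 from savings): savings: 300 - 150 = 150. Balances: brokerage=250, savings=150, escrow=250, checking=0
Event 10 (transfer 100 brokerage -> checking): brokerage: 250 - 100 = 150, checking: 0 + 100 = 100. Balances: brokerage=150, savings=150, escrow=250, checking=100
Event 11 (withdraw 250 from brokerage): brokerage: 150 - 250 = -100. Balances: brokerage=-100, savings=150, escrow=250, checking=100

Final balance of brokerage: -100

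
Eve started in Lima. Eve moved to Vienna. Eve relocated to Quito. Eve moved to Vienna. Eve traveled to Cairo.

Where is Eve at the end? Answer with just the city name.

Answer: Cairo

Derivation:
Tracking Eve's location:
Start: Eve is in Lima.
After move 1: Lima -> Vienna. Eve is in Vienna.
After move 2: Vienna -> Quito. Eve is in Quito.
After move 3: Quito -> Vienna. Eve is in Vienna.
After move 4: Vienna -> Cairo. Eve is in Cairo.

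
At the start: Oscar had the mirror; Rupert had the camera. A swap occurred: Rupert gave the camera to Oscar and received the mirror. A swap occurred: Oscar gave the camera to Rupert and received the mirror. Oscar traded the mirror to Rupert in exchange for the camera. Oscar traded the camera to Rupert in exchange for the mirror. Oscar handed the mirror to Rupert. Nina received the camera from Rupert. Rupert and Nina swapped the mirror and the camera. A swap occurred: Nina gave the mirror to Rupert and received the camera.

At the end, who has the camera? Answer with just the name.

Answer: Nina

Derivation:
Tracking all object holders:
Start: mirror:Oscar, camera:Rupert
Event 1 (swap camera<->mirror: now camera:Oscar, mirror:Rupert). State: mirror:Rupert, camera:Oscar
Event 2 (swap camera<->mirror: now camera:Rupert, mirror:Oscar). State: mirror:Oscar, camera:Rupert
Event 3 (swap mirror<->camera: now mirror:Rupert, camera:Oscar). State: mirror:Rupert, camera:Oscar
Event 4 (swap camera<->mirror: now camera:Rupert, mirror:Oscar). State: mirror:Oscar, camera:Rupert
Event 5 (give mirror: Oscar -> Rupert). State: mirror:Rupert, camera:Rupert
Event 6 (give camera: Rupert -> Nina). State: mirror:Rupert, camera:Nina
Event 7 (swap mirror<->camera: now mirror:Nina, camera:Rupert). State: mirror:Nina, camera:Rupert
Event 8 (swap mirror<->camera: now mirror:Rupert, camera:Nina). State: mirror:Rupert, camera:Nina

Final state: mirror:Rupert, camera:Nina
The camera is held by Nina.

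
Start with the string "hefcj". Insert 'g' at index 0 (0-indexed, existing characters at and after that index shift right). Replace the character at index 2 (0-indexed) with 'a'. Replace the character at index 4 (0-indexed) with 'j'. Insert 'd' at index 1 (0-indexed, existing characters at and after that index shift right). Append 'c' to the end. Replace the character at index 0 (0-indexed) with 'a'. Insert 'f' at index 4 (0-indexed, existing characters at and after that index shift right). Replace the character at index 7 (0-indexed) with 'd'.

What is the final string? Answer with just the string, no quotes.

Answer: adhaffjdc

Derivation:
Applying each edit step by step:
Start: "hefcj"
Op 1 (insert 'g' at idx 0): "hefcj" -> "ghefcj"
Op 2 (replace idx 2: 'e' -> 'a'): "ghefcj" -> "ghafcj"
Op 3 (replace idx 4: 'c' -> 'j'): "ghafcj" -> "ghafjj"
Op 4 (insert 'd' at idx 1): "ghafjj" -> "gdhafjj"
Op 5 (append 'c'): "gdhafjj" -> "gdhafjjc"
Op 6 (replace idx 0: 'g' -> 'a'): "gdhafjjc" -> "adhafjjc"
Op 7 (insert 'f' at idx 4): "adhafjjc" -> "adhaffjjc"
Op 8 (replace idx 7: 'j' -> 'd'): "adhaffjjc" -> "adhaffjdc"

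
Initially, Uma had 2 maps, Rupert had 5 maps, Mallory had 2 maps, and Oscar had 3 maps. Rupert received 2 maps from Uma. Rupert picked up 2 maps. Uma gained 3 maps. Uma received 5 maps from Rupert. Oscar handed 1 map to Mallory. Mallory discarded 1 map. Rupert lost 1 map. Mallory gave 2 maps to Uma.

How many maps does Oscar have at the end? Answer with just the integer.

Tracking counts step by step:
Start: Uma=2, Rupert=5, Mallory=2, Oscar=3
Event 1 (Uma -> Rupert, 2): Uma: 2 -> 0, Rupert: 5 -> 7. State: Uma=0, Rupert=7, Mallory=2, Oscar=3
Event 2 (Rupert +2): Rupert: 7 -> 9. State: Uma=0, Rupert=9, Mallory=2, Oscar=3
Event 3 (Uma +3): Uma: 0 -> 3. State: Uma=3, Rupert=9, Mallory=2, Oscar=3
Event 4 (Rupert -> Uma, 5): Rupert: 9 -> 4, Uma: 3 -> 8. State: Uma=8, Rupert=4, Mallory=2, Oscar=3
Event 5 (Oscar -> Mallory, 1): Oscar: 3 -> 2, Mallory: 2 -> 3. State: Uma=8, Rupert=4, Mallory=3, Oscar=2
Event 6 (Mallory -1): Mallory: 3 -> 2. State: Uma=8, Rupert=4, Mallory=2, Oscar=2
Event 7 (Rupert -1): Rupert: 4 -> 3. State: Uma=8, Rupert=3, Mallory=2, Oscar=2
Event 8 (Mallory -> Uma, 2): Mallory: 2 -> 0, Uma: 8 -> 10. State: Uma=10, Rupert=3, Mallory=0, Oscar=2

Oscar's final count: 2

Answer: 2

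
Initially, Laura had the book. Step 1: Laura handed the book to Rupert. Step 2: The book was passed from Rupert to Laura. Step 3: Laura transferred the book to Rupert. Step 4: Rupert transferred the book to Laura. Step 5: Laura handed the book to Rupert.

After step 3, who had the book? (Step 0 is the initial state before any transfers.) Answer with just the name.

Answer: Rupert

Derivation:
Tracking the book holder through step 3:
After step 0 (start): Laura
After step 1: Rupert
After step 2: Laura
After step 3: Rupert

At step 3, the holder is Rupert.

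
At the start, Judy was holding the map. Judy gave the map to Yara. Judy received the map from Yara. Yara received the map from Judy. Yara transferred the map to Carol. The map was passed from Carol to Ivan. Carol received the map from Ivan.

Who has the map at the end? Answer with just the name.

Answer: Carol

Derivation:
Tracking the map through each event:
Start: Judy has the map.
After event 1: Yara has the map.
After event 2: Judy has the map.
After event 3: Yara has the map.
After event 4: Carol has the map.
After event 5: Ivan has the map.
After event 6: Carol has the map.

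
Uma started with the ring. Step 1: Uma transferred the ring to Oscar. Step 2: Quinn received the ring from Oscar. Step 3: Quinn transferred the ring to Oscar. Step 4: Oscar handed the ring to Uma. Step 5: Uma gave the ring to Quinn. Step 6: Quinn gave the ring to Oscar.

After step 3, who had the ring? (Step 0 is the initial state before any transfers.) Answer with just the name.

Tracking the ring holder through step 3:
After step 0 (start): Uma
After step 1: Oscar
After step 2: Quinn
After step 3: Oscar

At step 3, the holder is Oscar.

Answer: Oscar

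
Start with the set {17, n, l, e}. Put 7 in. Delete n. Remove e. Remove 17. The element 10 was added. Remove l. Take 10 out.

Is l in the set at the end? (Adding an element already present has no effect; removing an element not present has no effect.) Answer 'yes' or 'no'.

Tracking the set through each operation:
Start: {17, e, l, n}
Event 1 (add 7): added. Set: {17, 7, e, l, n}
Event 2 (remove n): removed. Set: {17, 7, e, l}
Event 3 (remove e): removed. Set: {17, 7, l}
Event 4 (remove 17): removed. Set: {7, l}
Event 5 (add 10): added. Set: {10, 7, l}
Event 6 (remove l): removed. Set: {10, 7}
Event 7 (remove 10): removed. Set: {7}

Final set: {7} (size 1)
l is NOT in the final set.

Answer: no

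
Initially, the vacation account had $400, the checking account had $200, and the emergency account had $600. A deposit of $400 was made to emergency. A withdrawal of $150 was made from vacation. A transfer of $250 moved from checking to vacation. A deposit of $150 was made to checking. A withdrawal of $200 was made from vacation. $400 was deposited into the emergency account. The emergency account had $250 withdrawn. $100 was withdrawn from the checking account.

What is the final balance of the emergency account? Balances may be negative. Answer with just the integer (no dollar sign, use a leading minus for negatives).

Answer: 1150

Derivation:
Tracking account balances step by step:
Start: vacation=400, checking=200, emergency=600
Event 1 (deposit 400 to emergency): emergency: 600 + 400 = 1000. Balances: vacation=400, checking=200, emergency=1000
Event 2 (withdraw 150 from vacation): vacation: 400 - 150 = 250. Balances: vacation=250, checking=200, emergency=1000
Event 3 (transfer 250 checking -> vacation): checking: 200 - 250 = -50, vacation: 250 + 250 = 500. Balances: vacation=500, checking=-50, emergency=1000
Event 4 (deposit 150 to checking): checking: -50 + 150 = 100. Balances: vacation=500, checking=100, emergency=1000
Event 5 (withdraw 200 from vacation): vacation: 500 - 200 = 300. Balances: vacation=300, checking=100, emergency=1000
Event 6 (deposit 400 to emergency): emergency: 1000 + 400 = 1400. Balances: vacation=300, checking=100, emergency=1400
Event 7 (withdraw 250 from emergency): emergency: 1400 - 250 = 1150. Balances: vacation=300, checking=100, emergency=1150
Event 8 (withdraw 100 from checking): checking: 100 - 100 = 0. Balances: vacation=300, checking=0, emergency=1150

Final balance of emergency: 1150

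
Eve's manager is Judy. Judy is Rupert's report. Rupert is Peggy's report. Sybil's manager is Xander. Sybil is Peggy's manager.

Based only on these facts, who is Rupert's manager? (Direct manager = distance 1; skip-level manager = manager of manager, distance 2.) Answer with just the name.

Answer: Peggy

Derivation:
Reconstructing the manager chain from the given facts:
  Xander -> Sybil -> Peggy -> Rupert -> Judy -> Eve
(each arrow means 'manager of the next')
Positions in the chain (0 = top):
  position of Xander: 0
  position of Sybil: 1
  position of Peggy: 2
  position of Rupert: 3
  position of Judy: 4
  position of Eve: 5

Rupert is at position 3; the manager is 1 step up the chain, i.e. position 2: Peggy.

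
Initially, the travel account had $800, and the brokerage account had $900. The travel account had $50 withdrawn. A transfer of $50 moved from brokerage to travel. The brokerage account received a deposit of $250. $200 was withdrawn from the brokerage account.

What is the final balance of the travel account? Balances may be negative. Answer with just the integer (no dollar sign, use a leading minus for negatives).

Tracking account balances step by step:
Start: travel=800, brokerage=900
Event 1 (withdraw 50 from travel): travel: 800 - 50 = 750. Balances: travel=750, brokerage=900
Event 2 (transfer 50 brokerage -> travel): brokerage: 900 - 50 = 850, travel: 750 + 50 = 800. Balances: travel=800, brokerage=850
Event 3 (deposit 250 to brokerage): brokerage: 850 + 250 = 1100. Balances: travel=800, brokerage=1100
Event 4 (withdraw 200 from brokerage): brokerage: 1100 - 200 = 900. Balances: travel=800, brokerage=900

Final balance of travel: 800

Answer: 800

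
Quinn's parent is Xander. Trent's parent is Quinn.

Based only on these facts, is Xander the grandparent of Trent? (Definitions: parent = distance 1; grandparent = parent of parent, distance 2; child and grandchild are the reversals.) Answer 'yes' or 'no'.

Answer: yes

Derivation:
Reconstructing the parent chain from the given facts:
  Xander -> Quinn -> Trent
(each arrow means 'parent of the next')
Positions in the chain (0 = top):
  position of Xander: 0
  position of Quinn: 1
  position of Trent: 2

Xander is at position 0, Trent is at position 2; signed distance (j - i) = 2.
'grandparent' requires j - i = 2. Actual distance is 2, so the relation HOLDS.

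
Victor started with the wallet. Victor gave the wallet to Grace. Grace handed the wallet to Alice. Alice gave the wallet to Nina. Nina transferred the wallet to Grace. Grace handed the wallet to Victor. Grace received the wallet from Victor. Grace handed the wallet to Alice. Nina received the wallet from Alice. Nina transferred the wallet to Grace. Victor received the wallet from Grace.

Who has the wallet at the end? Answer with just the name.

Answer: Victor

Derivation:
Tracking the wallet through each event:
Start: Victor has the wallet.
After event 1: Grace has the wallet.
After event 2: Alice has the wallet.
After event 3: Nina has the wallet.
After event 4: Grace has the wallet.
After event 5: Victor has the wallet.
After event 6: Grace has the wallet.
After event 7: Alice has the wallet.
After event 8: Nina has the wallet.
After event 9: Grace has the wallet.
After event 10: Victor has the wallet.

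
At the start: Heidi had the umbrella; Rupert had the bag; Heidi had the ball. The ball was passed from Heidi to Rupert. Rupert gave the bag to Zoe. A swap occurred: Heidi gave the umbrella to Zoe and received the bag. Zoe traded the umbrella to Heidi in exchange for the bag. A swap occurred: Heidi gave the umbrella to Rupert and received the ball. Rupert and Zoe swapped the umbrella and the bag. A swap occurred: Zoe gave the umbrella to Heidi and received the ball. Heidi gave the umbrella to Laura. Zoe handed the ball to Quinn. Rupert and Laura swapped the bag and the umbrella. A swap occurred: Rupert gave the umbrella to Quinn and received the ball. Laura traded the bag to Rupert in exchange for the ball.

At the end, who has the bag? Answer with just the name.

Tracking all object holders:
Start: umbrella:Heidi, bag:Rupert, ball:Heidi
Event 1 (give ball: Heidi -> Rupert). State: umbrella:Heidi, bag:Rupert, ball:Rupert
Event 2 (give bag: Rupert -> Zoe). State: umbrella:Heidi, bag:Zoe, ball:Rupert
Event 3 (swap umbrella<->bag: now umbrella:Zoe, bag:Heidi). State: umbrella:Zoe, bag:Heidi, ball:Rupert
Event 4 (swap umbrella<->bag: now umbrella:Heidi, bag:Zoe). State: umbrella:Heidi, bag:Zoe, ball:Rupert
Event 5 (swap umbrella<->ball: now umbrella:Rupert, ball:Heidi). State: umbrella:Rupert, bag:Zoe, ball:Heidi
Event 6 (swap umbrella<->bag: now umbrella:Zoe, bag:Rupert). State: umbrella:Zoe, bag:Rupert, ball:Heidi
Event 7 (swap umbrella<->ball: now umbrella:Heidi, ball:Zoe). State: umbrella:Heidi, bag:Rupert, ball:Zoe
Event 8 (give umbrella: Heidi -> Laura). State: umbrella:Laura, bag:Rupert, ball:Zoe
Event 9 (give ball: Zoe -> Quinn). State: umbrella:Laura, bag:Rupert, ball:Quinn
Event 10 (swap bag<->umbrella: now bag:Laura, umbrella:Rupert). State: umbrella:Rupert, bag:Laura, ball:Quinn
Event 11 (swap umbrella<->ball: now umbrella:Quinn, ball:Rupert). State: umbrella:Quinn, bag:Laura, ball:Rupert
Event 12 (swap bag<->ball: now bag:Rupert, ball:Laura). State: umbrella:Quinn, bag:Rupert, ball:Laura

Final state: umbrella:Quinn, bag:Rupert, ball:Laura
The bag is held by Rupert.

Answer: Rupert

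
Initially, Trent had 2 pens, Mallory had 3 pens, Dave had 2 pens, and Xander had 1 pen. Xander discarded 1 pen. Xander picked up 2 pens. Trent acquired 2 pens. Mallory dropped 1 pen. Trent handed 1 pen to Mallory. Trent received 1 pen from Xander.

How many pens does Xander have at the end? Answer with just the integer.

Tracking counts step by step:
Start: Trent=2, Mallory=3, Dave=2, Xander=1
Event 1 (Xander -1): Xander: 1 -> 0. State: Trent=2, Mallory=3, Dave=2, Xander=0
Event 2 (Xander +2): Xander: 0 -> 2. State: Trent=2, Mallory=3, Dave=2, Xander=2
Event 3 (Trent +2): Trent: 2 -> 4. State: Trent=4, Mallory=3, Dave=2, Xander=2
Event 4 (Mallory -1): Mallory: 3 -> 2. State: Trent=4, Mallory=2, Dave=2, Xander=2
Event 5 (Trent -> Mallory, 1): Trent: 4 -> 3, Mallory: 2 -> 3. State: Trent=3, Mallory=3, Dave=2, Xander=2
Event 6 (Xander -> Trent, 1): Xander: 2 -> 1, Trent: 3 -> 4. State: Trent=4, Mallory=3, Dave=2, Xander=1

Xander's final count: 1

Answer: 1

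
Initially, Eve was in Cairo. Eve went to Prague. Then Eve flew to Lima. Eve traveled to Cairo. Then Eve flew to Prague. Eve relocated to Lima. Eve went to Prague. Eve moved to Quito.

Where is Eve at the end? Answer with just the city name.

Answer: Quito

Derivation:
Tracking Eve's location:
Start: Eve is in Cairo.
After move 1: Cairo -> Prague. Eve is in Prague.
After move 2: Prague -> Lima. Eve is in Lima.
After move 3: Lima -> Cairo. Eve is in Cairo.
After move 4: Cairo -> Prague. Eve is in Prague.
After move 5: Prague -> Lima. Eve is in Lima.
After move 6: Lima -> Prague. Eve is in Prague.
After move 7: Prague -> Quito. Eve is in Quito.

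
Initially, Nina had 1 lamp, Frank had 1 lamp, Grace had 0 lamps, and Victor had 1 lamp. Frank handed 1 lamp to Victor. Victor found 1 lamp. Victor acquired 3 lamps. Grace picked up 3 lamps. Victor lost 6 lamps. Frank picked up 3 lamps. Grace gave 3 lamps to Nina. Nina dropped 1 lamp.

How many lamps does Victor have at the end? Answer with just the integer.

Answer: 0

Derivation:
Tracking counts step by step:
Start: Nina=1, Frank=1, Grace=0, Victor=1
Event 1 (Frank -> Victor, 1): Frank: 1 -> 0, Victor: 1 -> 2. State: Nina=1, Frank=0, Grace=0, Victor=2
Event 2 (Victor +1): Victor: 2 -> 3. State: Nina=1, Frank=0, Grace=0, Victor=3
Event 3 (Victor +3): Victor: 3 -> 6. State: Nina=1, Frank=0, Grace=0, Victor=6
Event 4 (Grace +3): Grace: 0 -> 3. State: Nina=1, Frank=0, Grace=3, Victor=6
Event 5 (Victor -6): Victor: 6 -> 0. State: Nina=1, Frank=0, Grace=3, Victor=0
Event 6 (Frank +3): Frank: 0 -> 3. State: Nina=1, Frank=3, Grace=3, Victor=0
Event 7 (Grace -> Nina, 3): Grace: 3 -> 0, Nina: 1 -> 4. State: Nina=4, Frank=3, Grace=0, Victor=0
Event 8 (Nina -1): Nina: 4 -> 3. State: Nina=3, Frank=3, Grace=0, Victor=0

Victor's final count: 0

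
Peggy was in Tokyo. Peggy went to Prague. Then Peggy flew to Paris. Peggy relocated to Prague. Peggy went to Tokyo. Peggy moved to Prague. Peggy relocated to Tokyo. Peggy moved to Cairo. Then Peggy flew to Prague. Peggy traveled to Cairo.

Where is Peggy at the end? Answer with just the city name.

Answer: Cairo

Derivation:
Tracking Peggy's location:
Start: Peggy is in Tokyo.
After move 1: Tokyo -> Prague. Peggy is in Prague.
After move 2: Prague -> Paris. Peggy is in Paris.
After move 3: Paris -> Prague. Peggy is in Prague.
After move 4: Prague -> Tokyo. Peggy is in Tokyo.
After move 5: Tokyo -> Prague. Peggy is in Prague.
After move 6: Prague -> Tokyo. Peggy is in Tokyo.
After move 7: Tokyo -> Cairo. Peggy is in Cairo.
After move 8: Cairo -> Prague. Peggy is in Prague.
After move 9: Prague -> Cairo. Peggy is in Cairo.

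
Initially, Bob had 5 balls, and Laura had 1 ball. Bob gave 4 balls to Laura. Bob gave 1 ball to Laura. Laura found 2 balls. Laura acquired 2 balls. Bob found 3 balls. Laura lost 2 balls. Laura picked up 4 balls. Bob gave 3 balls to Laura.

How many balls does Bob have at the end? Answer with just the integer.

Answer: 0

Derivation:
Tracking counts step by step:
Start: Bob=5, Laura=1
Event 1 (Bob -> Laura, 4): Bob: 5 -> 1, Laura: 1 -> 5. State: Bob=1, Laura=5
Event 2 (Bob -> Laura, 1): Bob: 1 -> 0, Laura: 5 -> 6. State: Bob=0, Laura=6
Event 3 (Laura +2): Laura: 6 -> 8. State: Bob=0, Laura=8
Event 4 (Laura +2): Laura: 8 -> 10. State: Bob=0, Laura=10
Event 5 (Bob +3): Bob: 0 -> 3. State: Bob=3, Laura=10
Event 6 (Laura -2): Laura: 10 -> 8. State: Bob=3, Laura=8
Event 7 (Laura +4): Laura: 8 -> 12. State: Bob=3, Laura=12
Event 8 (Bob -> Laura, 3): Bob: 3 -> 0, Laura: 12 -> 15. State: Bob=0, Laura=15

Bob's final count: 0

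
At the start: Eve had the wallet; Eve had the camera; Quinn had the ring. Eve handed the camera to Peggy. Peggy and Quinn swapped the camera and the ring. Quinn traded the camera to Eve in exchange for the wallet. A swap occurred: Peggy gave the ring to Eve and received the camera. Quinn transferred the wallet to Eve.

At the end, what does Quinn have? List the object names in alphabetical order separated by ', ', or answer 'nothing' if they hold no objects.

Tracking all object holders:
Start: wallet:Eve, camera:Eve, ring:Quinn
Event 1 (give camera: Eve -> Peggy). State: wallet:Eve, camera:Peggy, ring:Quinn
Event 2 (swap camera<->ring: now camera:Quinn, ring:Peggy). State: wallet:Eve, camera:Quinn, ring:Peggy
Event 3 (swap camera<->wallet: now camera:Eve, wallet:Quinn). State: wallet:Quinn, camera:Eve, ring:Peggy
Event 4 (swap ring<->camera: now ring:Eve, camera:Peggy). State: wallet:Quinn, camera:Peggy, ring:Eve
Event 5 (give wallet: Quinn -> Eve). State: wallet:Eve, camera:Peggy, ring:Eve

Final state: wallet:Eve, camera:Peggy, ring:Eve
Quinn holds: (nothing).

Answer: nothing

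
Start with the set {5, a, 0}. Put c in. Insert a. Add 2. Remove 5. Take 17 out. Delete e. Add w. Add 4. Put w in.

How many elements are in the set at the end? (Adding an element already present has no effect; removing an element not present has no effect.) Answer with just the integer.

Answer: 6

Derivation:
Tracking the set through each operation:
Start: {0, 5, a}
Event 1 (add c): added. Set: {0, 5, a, c}
Event 2 (add a): already present, no change. Set: {0, 5, a, c}
Event 3 (add 2): added. Set: {0, 2, 5, a, c}
Event 4 (remove 5): removed. Set: {0, 2, a, c}
Event 5 (remove 17): not present, no change. Set: {0, 2, a, c}
Event 6 (remove e): not present, no change. Set: {0, 2, a, c}
Event 7 (add w): added. Set: {0, 2, a, c, w}
Event 8 (add 4): added. Set: {0, 2, 4, a, c, w}
Event 9 (add w): already present, no change. Set: {0, 2, 4, a, c, w}

Final set: {0, 2, 4, a, c, w} (size 6)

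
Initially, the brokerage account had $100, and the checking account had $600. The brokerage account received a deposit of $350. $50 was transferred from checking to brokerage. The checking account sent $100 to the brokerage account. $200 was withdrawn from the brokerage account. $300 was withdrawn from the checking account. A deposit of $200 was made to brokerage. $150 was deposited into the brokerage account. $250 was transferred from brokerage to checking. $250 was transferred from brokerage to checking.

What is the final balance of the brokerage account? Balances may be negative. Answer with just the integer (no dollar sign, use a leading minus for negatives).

Answer: 250

Derivation:
Tracking account balances step by step:
Start: brokerage=100, checking=600
Event 1 (deposit 350 to brokerage): brokerage: 100 + 350 = 450. Balances: brokerage=450, checking=600
Event 2 (transfer 50 checking -> brokerage): checking: 600 - 50 = 550, brokerage: 450 + 50 = 500. Balances: brokerage=500, checking=550
Event 3 (transfer 100 checking -> brokerage): checking: 550 - 100 = 450, brokerage: 500 + 100 = 600. Balances: brokerage=600, checking=450
Event 4 (withdraw 200 from brokerage): brokerage: 600 - 200 = 400. Balances: brokerage=400, checking=450
Event 5 (withdraw 300 from checking): checking: 450 - 300 = 150. Balances: brokerage=400, checking=150
Event 6 (deposit 200 to brokerage): brokerage: 400 + 200 = 600. Balances: brokerage=600, checking=150
Event 7 (deposit 150 to brokerage): brokerage: 600 + 150 = 750. Balances: brokerage=750, checking=150
Event 8 (transfer 250 brokerage -> checking): brokerage: 750 - 250 = 500, checking: 150 + 250 = 400. Balances: brokerage=500, checking=400
Event 9 (transfer 250 brokerage -> checking): brokerage: 500 - 250 = 250, checking: 400 + 250 = 650. Balances: brokerage=250, checking=650

Final balance of brokerage: 250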